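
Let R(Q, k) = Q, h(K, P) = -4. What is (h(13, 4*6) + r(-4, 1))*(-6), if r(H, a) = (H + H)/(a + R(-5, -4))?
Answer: 12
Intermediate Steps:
r(H, a) = 2*H/(-5 + a) (r(H, a) = (H + H)/(a - 5) = (2*H)/(-5 + a) = 2*H/(-5 + a))
(h(13, 4*6) + r(-4, 1))*(-6) = (-4 + 2*(-4)/(-5 + 1))*(-6) = (-4 + 2*(-4)/(-4))*(-6) = (-4 + 2*(-4)*(-1/4))*(-6) = (-4 + 2)*(-6) = -2*(-6) = 12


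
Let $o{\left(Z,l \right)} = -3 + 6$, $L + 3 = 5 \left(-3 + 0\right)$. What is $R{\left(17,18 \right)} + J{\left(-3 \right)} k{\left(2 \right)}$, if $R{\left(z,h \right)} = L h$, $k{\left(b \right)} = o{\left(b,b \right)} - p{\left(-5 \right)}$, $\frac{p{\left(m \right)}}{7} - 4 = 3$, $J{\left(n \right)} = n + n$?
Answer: $-48$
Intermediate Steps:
$L = -18$ ($L = -3 + 5 \left(-3 + 0\right) = -3 + 5 \left(-3\right) = -3 - 15 = -18$)
$o{\left(Z,l \right)} = 3$
$J{\left(n \right)} = 2 n$
$p{\left(m \right)} = 49$ ($p{\left(m \right)} = 28 + 7 \cdot 3 = 28 + 21 = 49$)
$k{\left(b \right)} = -46$ ($k{\left(b \right)} = 3 - 49 = -46$)
$R{\left(z,h \right)} = - 18 h$
$R{\left(17,18 \right)} + J{\left(-3 \right)} k{\left(2 \right)} = \left(-18\right) 18 + 2 \left(-3\right) \left(-46\right) = -324 - -276 = -324 + 276 = -48$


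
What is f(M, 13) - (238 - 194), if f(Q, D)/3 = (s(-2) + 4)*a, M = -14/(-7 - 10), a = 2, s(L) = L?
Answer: -32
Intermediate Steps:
M = 14/17 (M = -14/(-17) = -14*(-1/17) = 14/17 ≈ 0.82353)
f(Q, D) = 12 (f(Q, D) = 3*((-2 + 4)*2) = 3*(2*2) = 3*4 = 12)
f(M, 13) - (238 - 194) = 12 - (238 - 194) = 12 - 1*44 = 12 - 44 = -32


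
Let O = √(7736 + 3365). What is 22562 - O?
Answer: 22562 - √11101 ≈ 22457.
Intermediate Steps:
O = √11101 ≈ 105.36
22562 - O = 22562 - √11101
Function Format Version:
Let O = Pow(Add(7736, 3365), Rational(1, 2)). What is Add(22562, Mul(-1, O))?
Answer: Add(22562, Mul(-1, Pow(11101, Rational(1, 2)))) ≈ 22457.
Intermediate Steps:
O = Pow(11101, Rational(1, 2)) ≈ 105.36
Add(22562, Mul(-1, O)) = Add(22562, Mul(-1, Pow(11101, Rational(1, 2))))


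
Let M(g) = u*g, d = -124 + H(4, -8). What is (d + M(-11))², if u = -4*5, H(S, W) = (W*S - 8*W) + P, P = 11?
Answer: 19321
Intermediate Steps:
H(S, W) = 11 - 8*W + S*W (H(S, W) = (W*S - 8*W) + 11 = (S*W - 8*W) + 11 = (-8*W + S*W) + 11 = 11 - 8*W + S*W)
d = -81 (d = -124 + (11 - 8*(-8) + 4*(-8)) = -124 + (11 + 64 - 32) = -124 + 43 = -81)
u = -20
M(g) = -20*g
(d + M(-11))² = (-81 - 20*(-11))² = (-81 + 220)² = 139² = 19321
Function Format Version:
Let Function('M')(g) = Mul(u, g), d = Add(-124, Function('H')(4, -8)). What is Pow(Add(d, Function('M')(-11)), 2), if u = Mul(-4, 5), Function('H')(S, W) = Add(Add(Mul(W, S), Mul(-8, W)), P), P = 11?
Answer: 19321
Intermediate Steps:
Function('H')(S, W) = Add(11, Mul(-8, W), Mul(S, W)) (Function('H')(S, W) = Add(Add(Mul(W, S), Mul(-8, W)), 11) = Add(Add(Mul(S, W), Mul(-8, W)), 11) = Add(Add(Mul(-8, W), Mul(S, W)), 11) = Add(11, Mul(-8, W), Mul(S, W)))
d = -81 (d = Add(-124, Add(11, Mul(-8, -8), Mul(4, -8))) = Add(-124, Add(11, 64, -32)) = Add(-124, 43) = -81)
u = -20
Function('M')(g) = Mul(-20, g)
Pow(Add(d, Function('M')(-11)), 2) = Pow(Add(-81, Mul(-20, -11)), 2) = Pow(Add(-81, 220), 2) = Pow(139, 2) = 19321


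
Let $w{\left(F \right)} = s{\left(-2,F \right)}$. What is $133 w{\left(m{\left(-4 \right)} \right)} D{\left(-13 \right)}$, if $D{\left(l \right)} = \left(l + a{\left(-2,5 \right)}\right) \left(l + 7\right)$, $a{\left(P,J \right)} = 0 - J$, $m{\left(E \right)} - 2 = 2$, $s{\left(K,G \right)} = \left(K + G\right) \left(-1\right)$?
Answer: $-28728$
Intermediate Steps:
$s{\left(K,G \right)} = - G - K$ ($s{\left(K,G \right)} = \left(G + K\right) \left(-1\right) = - G - K$)
$m{\left(E \right)} = 4$ ($m{\left(E \right)} = 2 + 2 = 4$)
$w{\left(F \right)} = 2 - F$ ($w{\left(F \right)} = - F - -2 = - F + 2 = 2 - F$)
$a{\left(P,J \right)} = - J$
$D{\left(l \right)} = \left(-5 + l\right) \left(7 + l\right)$ ($D{\left(l \right)} = \left(l - 5\right) \left(l + 7\right) = \left(l - 5\right) \left(7 + l\right) = \left(-5 + l\right) \left(7 + l\right)$)
$133 w{\left(m{\left(-4 \right)} \right)} D{\left(-13 \right)} = 133 \left(2 - 4\right) \left(-35 + \left(-13\right)^{2} + 2 \left(-13\right)\right) = 133 \left(2 - 4\right) \left(-35 + 169 - 26\right) = 133 \left(-2\right) 108 = \left(-266\right) 108 = -28728$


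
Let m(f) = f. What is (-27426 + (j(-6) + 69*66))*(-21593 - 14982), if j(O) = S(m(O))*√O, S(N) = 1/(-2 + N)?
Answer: 836543400 + 36575*I*√6/8 ≈ 8.3654e+8 + 11199.0*I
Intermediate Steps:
j(O) = √O/(-2 + O)
(-27426 + (j(-6) + 69*66))*(-21593 - 14982) = (-27426 + (√(-6)/(-2 - 6) + 69*66))*(-21593 - 14982) = (-27426 + ((I*√6)/(-8) + 4554))*(-36575) = (-27426 + ((I*√6)*(-⅛) + 4554))*(-36575) = (-27426 + (-I*√6/8 + 4554))*(-36575) = (-27426 + (4554 - I*√6/8))*(-36575) = (-22872 - I*√6/8)*(-36575) = 836543400 + 36575*I*√6/8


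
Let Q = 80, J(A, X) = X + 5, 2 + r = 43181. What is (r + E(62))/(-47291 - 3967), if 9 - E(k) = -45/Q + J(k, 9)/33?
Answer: -22803337/27064224 ≈ -0.84256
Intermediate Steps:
r = 43179 (r = -2 + 43181 = 43179)
J(A, X) = 5 + X
E(k) = 4825/528 (E(k) = 9 - (-45/80 + (5 + 9)/33) = 9 - (-45*1/80 + 14*(1/33)) = 9 - (-9/16 + 14/33) = 9 - 1*(-73/528) = 9 + 73/528 = 4825/528)
(r + E(62))/(-47291 - 3967) = (43179 + 4825/528)/(-47291 - 3967) = (22803337/528)/(-51258) = (22803337/528)*(-1/51258) = -22803337/27064224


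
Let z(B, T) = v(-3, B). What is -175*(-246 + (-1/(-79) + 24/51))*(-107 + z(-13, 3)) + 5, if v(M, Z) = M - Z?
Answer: -5597143060/1343 ≈ -4.1676e+6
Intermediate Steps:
z(B, T) = -3 - B
-175*(-246 + (-1/(-79) + 24/51))*(-107 + z(-13, 3)) + 5 = -175*(-246 + (-1/(-79) + 24/51))*(-107 + (-3 - 1*(-13))) + 5 = -175*(-246 + (-1*(-1/79) + 24*(1/51)))*(-107 + (-3 + 13)) + 5 = -175*(-246 + (1/79 + 8/17))*(-107 + 10) + 5 = -175*(-246 + 649/1343)*(-97) + 5 = -(-57702575)*(-97)/1343 + 5 = -175*31983713/1343 + 5 = -5597149775/1343 + 5 = -5597143060/1343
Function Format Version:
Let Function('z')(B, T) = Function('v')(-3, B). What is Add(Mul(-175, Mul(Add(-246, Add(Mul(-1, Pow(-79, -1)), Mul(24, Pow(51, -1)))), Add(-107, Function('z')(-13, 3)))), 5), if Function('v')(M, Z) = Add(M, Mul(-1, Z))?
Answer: Rational(-5597143060, 1343) ≈ -4.1676e+6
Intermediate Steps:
Function('z')(B, T) = Add(-3, Mul(-1, B))
Add(Mul(-175, Mul(Add(-246, Add(Mul(-1, Pow(-79, -1)), Mul(24, Pow(51, -1)))), Add(-107, Function('z')(-13, 3)))), 5) = Add(Mul(-175, Mul(Add(-246, Add(Mul(-1, Pow(-79, -1)), Mul(24, Pow(51, -1)))), Add(-107, Add(-3, Mul(-1, -13))))), 5) = Add(Mul(-175, Mul(Add(-246, Add(Mul(-1, Rational(-1, 79)), Mul(24, Rational(1, 51)))), Add(-107, Add(-3, 13)))), 5) = Add(Mul(-175, Mul(Add(-246, Add(Rational(1, 79), Rational(8, 17))), Add(-107, 10))), 5) = Add(Mul(-175, Mul(Add(-246, Rational(649, 1343)), -97)), 5) = Add(Mul(-175, Mul(Rational(-329729, 1343), -97)), 5) = Add(Mul(-175, Rational(31983713, 1343)), 5) = Add(Rational(-5597149775, 1343), 5) = Rational(-5597143060, 1343)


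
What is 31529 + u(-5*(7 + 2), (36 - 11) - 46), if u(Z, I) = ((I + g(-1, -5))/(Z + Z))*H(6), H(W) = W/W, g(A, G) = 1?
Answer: 283763/9 ≈ 31529.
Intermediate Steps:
H(W) = 1
u(Z, I) = (1 + I)/(2*Z) (u(Z, I) = ((I + 1)/(Z + Z))*1 = ((1 + I)/((2*Z)))*1 = ((1 + I)*(1/(2*Z)))*1 = ((1 + I)/(2*Z))*1 = (1 + I)/(2*Z))
31529 + u(-5*(7 + 2), (36 - 11) - 46) = 31529 + (1 + ((36 - 11) - 46))/(2*((-5*(7 + 2)))) = 31529 + (1 + (25 - 46))/(2*((-5*9))) = 31529 + (½)*(1 - 21)/(-45) = 31529 + (½)*(-1/45)*(-20) = 31529 + 2/9 = 283763/9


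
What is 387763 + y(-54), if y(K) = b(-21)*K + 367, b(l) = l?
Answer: 389264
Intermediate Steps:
y(K) = 367 - 21*K (y(K) = -21*K + 367 = 367 - 21*K)
387763 + y(-54) = 387763 + (367 - 21*(-54)) = 387763 + (367 + 1134) = 387763 + 1501 = 389264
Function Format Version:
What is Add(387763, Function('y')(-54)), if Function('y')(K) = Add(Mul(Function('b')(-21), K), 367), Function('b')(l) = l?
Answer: 389264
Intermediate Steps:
Function('y')(K) = Add(367, Mul(-21, K)) (Function('y')(K) = Add(Mul(-21, K), 367) = Add(367, Mul(-21, K)))
Add(387763, Function('y')(-54)) = Add(387763, Add(367, Mul(-21, -54))) = Add(387763, Add(367, 1134)) = Add(387763, 1501) = 389264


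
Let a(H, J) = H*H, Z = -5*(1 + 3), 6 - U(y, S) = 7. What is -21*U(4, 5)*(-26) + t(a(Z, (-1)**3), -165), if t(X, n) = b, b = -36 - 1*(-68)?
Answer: -514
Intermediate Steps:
U(y, S) = -1 (U(y, S) = 6 - 1*7 = 6 - 7 = -1)
Z = -20 (Z = -5*4 = -20)
a(H, J) = H**2
b = 32 (b = -36 + 68 = 32)
t(X, n) = 32
-21*U(4, 5)*(-26) + t(a(Z, (-1)**3), -165) = -21*(-1)*(-26) + 32 = 21*(-26) + 32 = -546 + 32 = -514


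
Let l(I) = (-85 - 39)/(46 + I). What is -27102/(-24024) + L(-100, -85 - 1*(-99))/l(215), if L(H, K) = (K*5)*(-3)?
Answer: 55004837/124124 ≈ 443.14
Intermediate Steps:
L(H, K) = -15*K (L(H, K) = (5*K)*(-3) = -15*K)
l(I) = -124/(46 + I)
-27102/(-24024) + L(-100, -85 - 1*(-99))/l(215) = -27102/(-24024) + (-15*(-85 - 1*(-99)))/((-124/(46 + 215))) = -27102*(-1/24024) + (-15*(-85 + 99))/((-124/261)) = 4517/4004 + (-15*14)/((-124*1/261)) = 4517/4004 - 210/(-124/261) = 4517/4004 - 210*(-261/124) = 4517/4004 + 27405/62 = 55004837/124124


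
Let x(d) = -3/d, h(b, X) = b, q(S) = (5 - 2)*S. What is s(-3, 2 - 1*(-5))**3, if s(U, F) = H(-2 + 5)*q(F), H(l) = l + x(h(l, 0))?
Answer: 74088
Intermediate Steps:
q(S) = 3*S
H(l) = l - 3/l
s(U, F) = 6*F (s(U, F) = ((-2 + 5) - 3/(-2 + 5))*(3*F) = (3 - 3/3)*(3*F) = (3 - 3*1/3)*(3*F) = (3 - 1)*(3*F) = 2*(3*F) = 6*F)
s(-3, 2 - 1*(-5))**3 = (6*(2 - 1*(-5)))**3 = (6*(2 + 5))**3 = (6*7)**3 = 42**3 = 74088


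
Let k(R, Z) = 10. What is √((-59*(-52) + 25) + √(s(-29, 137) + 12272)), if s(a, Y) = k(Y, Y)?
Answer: √(3093 + √12282) ≈ 56.602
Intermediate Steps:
s(a, Y) = 10
√((-59*(-52) + 25) + √(s(-29, 137) + 12272)) = √((-59*(-52) + 25) + √(10 + 12272)) = √((3068 + 25) + √12282) = √(3093 + √12282)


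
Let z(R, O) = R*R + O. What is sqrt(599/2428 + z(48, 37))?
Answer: sqrt(3450520029)/1214 ≈ 48.386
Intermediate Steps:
z(R, O) = O + R**2 (z(R, O) = R**2 + O = O + R**2)
sqrt(599/2428 + z(48, 37)) = sqrt(599/2428 + (37 + 48**2)) = sqrt(599*(1/2428) + (37 + 2304)) = sqrt(599/2428 + 2341) = sqrt(5684547/2428) = sqrt(3450520029)/1214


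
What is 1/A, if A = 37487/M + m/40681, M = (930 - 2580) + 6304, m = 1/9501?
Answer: 1798818382374/14489107159801 ≈ 0.12415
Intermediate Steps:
m = 1/9501 ≈ 0.00010525
M = 4654 (M = -1650 + 6304 = 4654)
A = 14489107159801/1798818382374 (A = 37487/4654 + (1/9501)/40681 = 37487*(1/4654) + (1/9501)*(1/40681) = 37487/4654 + 1/386510181 = 14489107159801/1798818382374 ≈ 8.0548)
1/A = 1/(14489107159801/1798818382374) = 1798818382374/14489107159801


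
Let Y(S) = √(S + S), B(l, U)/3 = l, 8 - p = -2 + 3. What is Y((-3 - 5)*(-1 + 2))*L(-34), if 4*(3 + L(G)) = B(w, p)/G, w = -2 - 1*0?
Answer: -201*I/17 ≈ -11.824*I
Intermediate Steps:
w = -2 (w = -2 + 0 = -2)
p = 7 (p = 8 - (-2 + 3) = 8 - 1*1 = 8 - 1 = 7)
B(l, U) = 3*l
Y(S) = √2*√S (Y(S) = √(2*S) = √2*√S)
L(G) = -3 - 3/(2*G) (L(G) = -3 + ((3*(-2))/G)/4 = -3 + (-6/G)/4 = -3 - 3/(2*G))
Y((-3 - 5)*(-1 + 2))*L(-34) = (√2*√((-3 - 5)*(-1 + 2)))*(-3 - 3/2/(-34)) = (√2*√(-8*1))*(-3 - 3/2*(-1/34)) = (√2*√(-8))*(-3 + 3/68) = (√2*(2*I*√2))*(-201/68) = (4*I)*(-201/68) = -201*I/17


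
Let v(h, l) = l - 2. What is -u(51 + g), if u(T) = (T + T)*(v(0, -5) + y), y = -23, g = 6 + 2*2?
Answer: 3660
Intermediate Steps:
g = 10 (g = 6 + 4 = 10)
v(h, l) = -2 + l
u(T) = -60*T (u(T) = (T + T)*((-2 - 5) - 23) = (2*T)*(-7 - 23) = (2*T)*(-30) = -60*T)
-u(51 + g) = -(-60)*(51 + 10) = -(-60)*61 = -1*(-3660) = 3660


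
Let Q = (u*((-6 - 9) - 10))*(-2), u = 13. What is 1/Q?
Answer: 1/650 ≈ 0.0015385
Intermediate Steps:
Q = 650 (Q = (13*((-6 - 9) - 10))*(-2) = (13*(-15 - 10))*(-2) = (13*(-25))*(-2) = -325*(-2) = 650)
1/Q = 1/650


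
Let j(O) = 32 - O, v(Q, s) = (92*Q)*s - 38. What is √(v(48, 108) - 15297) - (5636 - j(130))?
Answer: -5734 + √461593 ≈ -5054.6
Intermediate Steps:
v(Q, s) = -38 + 92*Q*s (v(Q, s) = 92*Q*s - 38 = -38 + 92*Q*s)
√(v(48, 108) - 15297) - (5636 - j(130)) = √((-38 + 92*48*108) - 15297) - (5636 - (32 - 1*130)) = √((-38 + 476928) - 15297) - (5636 - (32 - 130)) = √(476890 - 15297) - (5636 - 1*(-98)) = √461593 - (5636 + 98) = √461593 - 1*5734 = √461593 - 5734 = -5734 + √461593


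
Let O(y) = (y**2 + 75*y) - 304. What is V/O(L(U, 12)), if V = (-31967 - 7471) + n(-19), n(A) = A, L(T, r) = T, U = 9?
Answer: -39457/452 ≈ -87.294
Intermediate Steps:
V = -39457 (V = (-31967 - 7471) - 19 = -39438 - 19 = -39457)
O(y) = -304 + y**2 + 75*y
V/O(L(U, 12)) = -39457/(-304 + 9**2 + 75*9) = -39457/(-304 + 81 + 675) = -39457/452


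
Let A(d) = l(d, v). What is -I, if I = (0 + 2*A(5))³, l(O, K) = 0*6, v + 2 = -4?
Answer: 0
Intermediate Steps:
v = -6 (v = -2 - 4 = -6)
l(O, K) = 0
A(d) = 0
I = 0 (I = (0 + 2*0)³ = (0 + 0)³ = 0³ = 0)
-I = -1*0 = 0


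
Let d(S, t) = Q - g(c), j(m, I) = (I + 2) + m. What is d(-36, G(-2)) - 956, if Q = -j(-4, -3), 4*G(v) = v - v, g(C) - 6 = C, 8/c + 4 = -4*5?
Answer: -2870/3 ≈ -956.67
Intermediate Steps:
c = -⅓ (c = 8/(-4 - 4*5) = 8/(-4 - 20) = 8/(-24) = 8*(-1/24) = -⅓ ≈ -0.33333)
j(m, I) = 2 + I + m (j(m, I) = (2 + I) + m = 2 + I + m)
g(C) = 6 + C
G(v) = 0 (G(v) = (v - v)/4 = (¼)*0 = 0)
Q = 5 (Q = -(2 - 3 - 4) = -1*(-5) = 5)
d(S, t) = -⅔ (d(S, t) = 5 - (6 - ⅓) = 5 - 1*17/3 = 5 - 17/3 = -⅔)
d(-36, G(-2)) - 956 = -⅔ - 956 = -2870/3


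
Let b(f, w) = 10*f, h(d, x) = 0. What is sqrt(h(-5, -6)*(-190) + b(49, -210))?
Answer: 7*sqrt(10) ≈ 22.136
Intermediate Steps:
sqrt(h(-5, -6)*(-190) + b(49, -210)) = sqrt(0*(-190) + 10*49) = sqrt(0 + 490) = sqrt(490) = 7*sqrt(10)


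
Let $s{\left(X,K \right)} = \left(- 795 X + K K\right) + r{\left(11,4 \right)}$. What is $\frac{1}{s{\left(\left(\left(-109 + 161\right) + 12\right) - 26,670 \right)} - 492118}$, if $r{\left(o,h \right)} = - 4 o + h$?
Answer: $- \frac{1}{73468} \approx -1.3611 \cdot 10^{-5}$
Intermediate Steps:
$r{\left(o,h \right)} = h - 4 o$
$s{\left(X,K \right)} = -40 + K^{2} - 795 X$ ($s{\left(X,K \right)} = \left(- 795 X + K K\right) + \left(4 - 44\right) = \left(- 795 X + K^{2}\right) + \left(4 - 44\right) = \left(K^{2} - 795 X\right) - 40 = -40 + K^{2} - 795 X$)
$\frac{1}{s{\left(\left(\left(-109 + 161\right) + 12\right) - 26,670 \right)} - 492118} = \frac{1}{\left(-40 + 670^{2} - 795 \left(\left(\left(-109 + 161\right) + 12\right) - 26\right)\right) - 492118} = \frac{1}{\left(-40 + 448900 - 795 \left(\left(52 + 12\right) - 26\right)\right) - 492118} = \frac{1}{\left(-40 + 448900 - 795 \left(64 - 26\right)\right) - 492118} = \frac{1}{\left(-40 + 448900 - 30210\right) - 492118} = \frac{1}{418650 - 492118} = \frac{1}{-73468} = - \frac{1}{73468}$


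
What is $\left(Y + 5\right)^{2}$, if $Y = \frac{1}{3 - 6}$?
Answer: $\frac{196}{9} \approx 21.778$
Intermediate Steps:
$Y = - \frac{1}{3}$ ($Y = \frac{1}{-3} = - \frac{1}{3} \approx -0.33333$)
$\left(Y + 5\right)^{2} = \left(- \frac{1}{3} + 5\right)^{2} = \left(\frac{14}{3}\right)^{2} = \frac{196}{9}$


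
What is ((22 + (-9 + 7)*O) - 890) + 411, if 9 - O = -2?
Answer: -479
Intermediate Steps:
O = 11 (O = 9 - 1*(-2) = 9 + 2 = 11)
((22 + (-9 + 7)*O) - 890) + 411 = ((22 + (-9 + 7)*11) - 890) + 411 = ((22 - 2*11) - 890) + 411 = ((22 - 22) - 890) + 411 = (0 - 890) + 411 = -890 + 411 = -479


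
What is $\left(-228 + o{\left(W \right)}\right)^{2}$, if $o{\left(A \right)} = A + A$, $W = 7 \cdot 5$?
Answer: $24964$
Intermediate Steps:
$W = 35$
$o{\left(A \right)} = 2 A$
$\left(-228 + o{\left(W \right)}\right)^{2} = \left(-228 + 2 \cdot 35\right)^{2} = \left(-228 + 70\right)^{2} = \left(-158\right)^{2} = 24964$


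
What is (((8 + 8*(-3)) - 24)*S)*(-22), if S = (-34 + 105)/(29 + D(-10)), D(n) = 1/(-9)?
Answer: 28116/13 ≈ 2162.8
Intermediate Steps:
D(n) = -⅑
S = 639/260 (S = (-34 + 105)/(29 - ⅑) = 71/(260/9) = 71*(9/260) = 639/260 ≈ 2.4577)
(((8 + 8*(-3)) - 24)*S)*(-22) = (((8 + 8*(-3)) - 24)*(639/260))*(-22) = (((8 - 24) - 24)*(639/260))*(-22) = ((-16 - 24)*(639/260))*(-22) = -40*639/260*(-22) = -1278/13*(-22) = 28116/13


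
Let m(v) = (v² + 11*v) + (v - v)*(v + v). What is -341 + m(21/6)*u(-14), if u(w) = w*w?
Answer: 9606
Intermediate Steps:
u(w) = w²
m(v) = v² + 11*v (m(v) = (v² + 11*v) + 0*(2*v) = (v² + 11*v) + 0 = v² + 11*v)
-341 + m(21/6)*u(-14) = -341 + ((21/6)*(11 + 21/6))*(-14)² = -341 + ((21*(⅙))*(11 + 21*(⅙)))*196 = -341 + (7*(11 + 7/2)/2)*196 = -341 + ((7/2)*(29/2))*196 = -341 + (203/4)*196 = -341 + 9947 = 9606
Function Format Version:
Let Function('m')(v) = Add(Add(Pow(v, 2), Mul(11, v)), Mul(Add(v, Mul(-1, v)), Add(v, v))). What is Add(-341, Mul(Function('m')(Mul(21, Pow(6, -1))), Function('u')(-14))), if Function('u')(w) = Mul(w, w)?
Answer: 9606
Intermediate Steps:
Function('u')(w) = Pow(w, 2)
Function('m')(v) = Add(Pow(v, 2), Mul(11, v)) (Function('m')(v) = Add(Add(Pow(v, 2), Mul(11, v)), Mul(0, Mul(2, v))) = Add(Add(Pow(v, 2), Mul(11, v)), 0) = Add(Pow(v, 2), Mul(11, v)))
Add(-341, Mul(Function('m')(Mul(21, Pow(6, -1))), Function('u')(-14))) = Add(-341, Mul(Mul(Mul(21, Pow(6, -1)), Add(11, Mul(21, Pow(6, -1)))), Pow(-14, 2))) = Add(-341, Mul(Mul(Mul(21, Rational(1, 6)), Add(11, Mul(21, Rational(1, 6)))), 196)) = Add(-341, Mul(Mul(Rational(7, 2), Add(11, Rational(7, 2))), 196)) = Add(-341, Mul(Mul(Rational(7, 2), Rational(29, 2)), 196)) = Add(-341, Mul(Rational(203, 4), 196)) = Add(-341, 9947) = 9606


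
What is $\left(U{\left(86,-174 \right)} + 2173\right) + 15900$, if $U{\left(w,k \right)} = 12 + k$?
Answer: $17911$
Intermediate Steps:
$\left(U{\left(86,-174 \right)} + 2173\right) + 15900 = \left(\left(12 - 174\right) + 2173\right) + 15900 = \left(-162 + 2173\right) + 15900 = 2011 + 15900 = 17911$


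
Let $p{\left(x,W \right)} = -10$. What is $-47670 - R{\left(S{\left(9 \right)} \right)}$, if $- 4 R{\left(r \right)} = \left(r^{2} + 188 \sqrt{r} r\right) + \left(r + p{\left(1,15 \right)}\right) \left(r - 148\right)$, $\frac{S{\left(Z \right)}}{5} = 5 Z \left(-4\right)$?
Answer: $393250 - 1269000 i \approx 3.9325 \cdot 10^{5} - 1.269 \cdot 10^{6} i$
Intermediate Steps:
$S{\left(Z \right)} = - 100 Z$ ($S{\left(Z \right)} = 5 \cdot 5 Z \left(-4\right) = 5 \left(- 20 Z\right) = - 100 Z$)
$R{\left(r \right)} = - 47 r^{\frac{3}{2}} - \frac{r^{2}}{4} - \frac{\left(-148 + r\right) \left(-10 + r\right)}{4}$ ($R{\left(r \right)} = - \frac{\left(r^{2} + 188 \sqrt{r} r\right) + \left(r - 10\right) \left(r - 148\right)}{4} = - \frac{\left(r^{2} + 188 r^{\frac{3}{2}}\right) + \left(-10 + r\right) \left(-148 + r\right)}{4} = - \frac{\left(r^{2} + 188 r^{\frac{3}{2}}\right) + \left(-148 + r\right) \left(-10 + r\right)}{4} = - \frac{r^{2} + 188 r^{\frac{3}{2}} + \left(-148 + r\right) \left(-10 + r\right)}{4} = - 47 r^{\frac{3}{2}} - \frac{r^{2}}{4} - \frac{\left(-148 + r\right) \left(-10 + r\right)}{4}$)
$-47670 - R{\left(S{\left(9 \right)} \right)} = -47670 - \left(-370 - 47 \left(\left(-100\right) 9\right)^{\frac{3}{2}} - \frac{\left(\left(-100\right) 9\right)^{2}}{2} + \frac{79 \left(\left(-100\right) 9\right)}{2}\right) = -47670 - \left(-370 - 47 \left(-900\right)^{\frac{3}{2}} - \frac{\left(-900\right)^{2}}{2} + \frac{79}{2} \left(-900\right)\right) = -47670 - \left(-370 - 47 \left(- 27000 i\right) - 405000 - 35550\right) = -47670 - \left(-370 + 1269000 i - 405000 - 35550\right) = -47670 - \left(-440920 + 1269000 i\right) = -47670 + \left(440920 - 1269000 i\right) = 393250 - 1269000 i$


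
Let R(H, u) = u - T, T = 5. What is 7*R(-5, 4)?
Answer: -7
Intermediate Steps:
R(H, u) = -5 + u (R(H, u) = u - 1*5 = u - 5 = -5 + u)
7*R(-5, 4) = 7*(-5 + 4) = 7*(-1) = -7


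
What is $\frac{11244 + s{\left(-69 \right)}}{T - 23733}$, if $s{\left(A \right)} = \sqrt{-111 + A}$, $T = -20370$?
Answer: $- \frac{3748}{14701} - \frac{2 i \sqrt{5}}{14701} \approx -0.25495 - 0.00030421 i$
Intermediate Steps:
$\frac{11244 + s{\left(-69 \right)}}{T - 23733} = \frac{11244 + \sqrt{-111 - 69}}{-20370 - 23733} = \frac{11244 + \sqrt{-180}}{-44103} = \left(11244 + 6 i \sqrt{5}\right) \left(- \frac{1}{44103}\right) = - \frac{3748}{14701} - \frac{2 i \sqrt{5}}{14701}$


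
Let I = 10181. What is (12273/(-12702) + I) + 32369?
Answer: 180152609/4234 ≈ 42549.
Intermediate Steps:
(12273/(-12702) + I) + 32369 = (12273/(-12702) + 10181) + 32369 = (12273*(-1/12702) + 10181) + 32369 = (-4091/4234 + 10181) + 32369 = 43102263/4234 + 32369 = 180152609/4234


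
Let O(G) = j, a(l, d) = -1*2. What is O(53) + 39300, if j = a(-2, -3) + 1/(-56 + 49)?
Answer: 275085/7 ≈ 39298.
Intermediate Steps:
a(l, d) = -2
j = -15/7 (j = -2 + 1/(-56 + 49) = -2 + 1/(-7) = -2 - ⅐ = -15/7 ≈ -2.1429)
O(G) = -15/7
O(53) + 39300 = -15/7 + 39300 = 275085/7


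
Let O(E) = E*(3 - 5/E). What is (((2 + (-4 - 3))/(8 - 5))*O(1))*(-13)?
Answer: -130/3 ≈ -43.333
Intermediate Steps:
(((2 + (-4 - 3))/(8 - 5))*O(1))*(-13) = (((2 + (-4 - 3))/(8 - 5))*(-5 + 3*1))*(-13) = (((2 - 7)/3)*(-5 + 3))*(-13) = (-5*1/3*(-2))*(-13) = -5/3*(-2)*(-13) = (10/3)*(-13) = -130/3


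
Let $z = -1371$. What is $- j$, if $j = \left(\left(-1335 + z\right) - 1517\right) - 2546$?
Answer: $6769$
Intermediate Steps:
$j = -6769$ ($j = \left(\left(-1335 - 1371\right) - 1517\right) - 2546 = \left(-2706 - 1517\right) - 2546 = -4223 - 2546 = -6769$)
$- j = \left(-1\right) \left(-6769\right) = 6769$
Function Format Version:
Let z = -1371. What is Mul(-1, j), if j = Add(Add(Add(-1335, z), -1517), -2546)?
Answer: 6769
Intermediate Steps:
j = -6769 (j = Add(Add(Add(-1335, -1371), -1517), -2546) = Add(Add(-2706, -1517), -2546) = Add(-4223, -2546) = -6769)
Mul(-1, j) = Mul(-1, -6769) = 6769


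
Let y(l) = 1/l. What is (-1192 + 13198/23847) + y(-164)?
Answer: -4659661711/3910908 ≈ -1191.5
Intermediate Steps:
(-1192 + 13198/23847) + y(-164) = (-1192 + 13198/23847) + 1/(-164) = (-1192 + 13198*(1/23847)) - 1/164 = (-1192 + 13198/23847) - 1/164 = -28412426/23847 - 1/164 = -4659661711/3910908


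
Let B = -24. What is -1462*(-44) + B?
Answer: 64304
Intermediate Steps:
-1462*(-44) + B = -1462*(-44) - 24 = 64328 - 24 = 64304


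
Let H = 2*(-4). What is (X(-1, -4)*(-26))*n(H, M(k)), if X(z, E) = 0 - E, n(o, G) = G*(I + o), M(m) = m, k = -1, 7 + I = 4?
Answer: -1144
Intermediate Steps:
I = -3 (I = -7 + 4 = -3)
H = -8
n(o, G) = G*(-3 + o)
X(z, E) = -E
(X(-1, -4)*(-26))*n(H, M(k)) = (-1*(-4)*(-26))*(-(-3 - 8)) = (4*(-26))*(-1*(-11)) = -104*11 = -1144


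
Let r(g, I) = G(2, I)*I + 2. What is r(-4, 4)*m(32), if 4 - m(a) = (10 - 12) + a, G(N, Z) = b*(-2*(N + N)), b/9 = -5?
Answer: -37492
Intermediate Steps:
b = -45 (b = 9*(-5) = -45)
G(N, Z) = 180*N (G(N, Z) = -(-90)*(N + N) = -(-90)*2*N = -(-180)*N = 180*N)
r(g, I) = 2 + 360*I (r(g, I) = (180*2)*I + 2 = 360*I + 2 = 2 + 360*I)
m(a) = 6 - a (m(a) = 4 - ((10 - 12) + a) = 4 - (-2 + a) = 4 + (2 - a) = 6 - a)
r(-4, 4)*m(32) = (2 + 360*4)*(6 - 1*32) = (2 + 1440)*(6 - 32) = 1442*(-26) = -37492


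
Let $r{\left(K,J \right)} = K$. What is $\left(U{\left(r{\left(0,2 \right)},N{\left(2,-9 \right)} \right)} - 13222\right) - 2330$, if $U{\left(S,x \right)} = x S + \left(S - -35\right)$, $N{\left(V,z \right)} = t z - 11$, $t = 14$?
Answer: $-15517$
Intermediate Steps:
$N{\left(V,z \right)} = -11 + 14 z$ ($N{\left(V,z \right)} = 14 z - 11 = -11 + 14 z$)
$U{\left(S,x \right)} = 35 + S + S x$ ($U{\left(S,x \right)} = S x + \left(S + 35\right) = S x + \left(35 + S\right) = 35 + S + S x$)
$\left(U{\left(r{\left(0,2 \right)},N{\left(2,-9 \right)} \right)} - 13222\right) - 2330 = \left(\left(35 + 0 + 0 \left(-11 + 14 \left(-9\right)\right)\right) - 13222\right) - 2330 = \left(\left(35 + 0 + 0 \left(-11 - 126\right)\right) - 13222\right) - 2330 = \left(\left(35 + 0 + 0 \left(-137\right)\right) - 13222\right) - 2330 = \left(\left(35 + 0 + 0\right) - 13222\right) - 2330 = \left(35 - 13222\right) - 2330 = -13187 - 2330 = -15517$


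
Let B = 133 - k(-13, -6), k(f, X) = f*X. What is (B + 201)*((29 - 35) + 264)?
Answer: 66048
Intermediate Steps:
k(f, X) = X*f
B = 55 (B = 133 - (-6)*(-13) = 133 - 1*78 = 133 - 78 = 55)
(B + 201)*((29 - 35) + 264) = (55 + 201)*((29 - 35) + 264) = 256*(-6 + 264) = 256*258 = 66048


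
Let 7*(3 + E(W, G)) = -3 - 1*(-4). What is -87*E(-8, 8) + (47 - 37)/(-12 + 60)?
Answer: 41795/168 ≈ 248.78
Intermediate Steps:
E(W, G) = -20/7 (E(W, G) = -3 + (-3 - 1*(-4))/7 = -3 + (-3 + 4)/7 = -3 + (⅐)*1 = -3 + ⅐ = -20/7)
-87*E(-8, 8) + (47 - 37)/(-12 + 60) = -87*(-20/7) + (47 - 37)/(-12 + 60) = 1740/7 + 10/48 = 1740/7 + 10*(1/48) = 1740/7 + 5/24 = 41795/168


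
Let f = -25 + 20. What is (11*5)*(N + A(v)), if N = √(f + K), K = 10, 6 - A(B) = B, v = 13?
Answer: -385 + 55*√5 ≈ -262.02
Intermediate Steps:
A(B) = 6 - B
f = -5
N = √5 (N = √(-5 + 10) = √5 ≈ 2.2361)
(11*5)*(N + A(v)) = (11*5)*(√5 + (6 - 1*13)) = 55*(√5 + (6 - 13)) = 55*(√5 - 7) = 55*(-7 + √5) = -385 + 55*√5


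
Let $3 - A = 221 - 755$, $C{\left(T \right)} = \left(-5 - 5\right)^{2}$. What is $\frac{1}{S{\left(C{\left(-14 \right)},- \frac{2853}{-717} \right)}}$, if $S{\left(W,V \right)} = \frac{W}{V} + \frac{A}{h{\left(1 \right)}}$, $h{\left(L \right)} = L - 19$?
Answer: $- \frac{634}{2981} \approx -0.21268$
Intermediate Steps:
$C{\left(T \right)} = 100$ ($C{\left(T \right)} = \left(-10\right)^{2} = 100$)
$h{\left(L \right)} = -19 + L$
$A = 537$ ($A = 3 - \left(221 - 755\right) = 3 - -534 = 3 + 534 = 537$)
$S{\left(W,V \right)} = - \frac{179}{6} + \frac{W}{V}$ ($S{\left(W,V \right)} = \frac{W}{V} + \frac{537}{-19 + 1} = \frac{W}{V} + \frac{537}{-18} = \frac{W}{V} + 537 \left(- \frac{1}{18}\right) = \frac{W}{V} - \frac{179}{6} = - \frac{179}{6} + \frac{W}{V}$)
$\frac{1}{S{\left(C{\left(-14 \right)},- \frac{2853}{-717} \right)}} = \frac{1}{- \frac{179}{6} + \frac{100}{\left(-2853\right) \frac{1}{-717}}} = \frac{1}{- \frac{179}{6} + \frac{100}{\left(-2853\right) \left(- \frac{1}{717}\right)}} = \frac{1}{- \frac{179}{6} + \frac{100}{\frac{951}{239}}} = \frac{1}{- \frac{179}{6} + 100 \cdot \frac{239}{951}} = \frac{1}{- \frac{179}{6} + \frac{23900}{951}} = \frac{1}{- \frac{2981}{634}} = - \frac{634}{2981}$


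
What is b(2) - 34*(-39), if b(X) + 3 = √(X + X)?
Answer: 1325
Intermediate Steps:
b(X) = -3 + √2*√X (b(X) = -3 + √(X + X) = -3 + √(2*X) = -3 + √2*√X)
b(2) - 34*(-39) = (-3 + √2*√2) - 34*(-39) = (-3 + 2) + 1326 = -1 + 1326 = 1325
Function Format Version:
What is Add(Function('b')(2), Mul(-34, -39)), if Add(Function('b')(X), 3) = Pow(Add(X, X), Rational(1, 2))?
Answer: 1325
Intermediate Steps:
Function('b')(X) = Add(-3, Mul(Pow(2, Rational(1, 2)), Pow(X, Rational(1, 2)))) (Function('b')(X) = Add(-3, Pow(Add(X, X), Rational(1, 2))) = Add(-3, Pow(Mul(2, X), Rational(1, 2))) = Add(-3, Mul(Pow(2, Rational(1, 2)), Pow(X, Rational(1, 2)))))
Add(Function('b')(2), Mul(-34, -39)) = Add(Add(-3, Mul(Pow(2, Rational(1, 2)), Pow(2, Rational(1, 2)))), Mul(-34, -39)) = Add(Add(-3, 2), 1326) = Add(-1, 1326) = 1325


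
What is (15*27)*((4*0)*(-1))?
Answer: 0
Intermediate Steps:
(15*27)*((4*0)*(-1)) = 405*(0*(-1)) = 405*0 = 0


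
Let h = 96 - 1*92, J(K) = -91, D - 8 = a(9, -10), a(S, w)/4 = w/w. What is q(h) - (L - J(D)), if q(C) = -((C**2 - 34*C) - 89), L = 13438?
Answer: -13320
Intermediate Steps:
a(S, w) = 4 (a(S, w) = 4*(w/w) = 4*1 = 4)
D = 12 (D = 8 + 4 = 12)
h = 4 (h = 96 - 92 = 4)
q(C) = 89 - C**2 + 34*C (q(C) = -(-89 + C**2 - 34*C) = 89 - C**2 + 34*C)
q(h) - (L - J(D)) = (89 - 1*4**2 + 34*4) - (13438 - 1*(-91)) = (89 - 1*16 + 136) - (13438 + 91) = (89 - 16 + 136) - 1*13529 = 209 - 13529 = -13320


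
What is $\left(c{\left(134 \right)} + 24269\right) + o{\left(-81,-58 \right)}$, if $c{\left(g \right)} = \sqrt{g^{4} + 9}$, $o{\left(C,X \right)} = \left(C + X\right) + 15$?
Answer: $24145 + \sqrt{322417945} \approx 42101.0$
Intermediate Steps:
$o{\left(C,X \right)} = 15 + C + X$
$c{\left(g \right)} = \sqrt{9 + g^{4}}$
$\left(c{\left(134 \right)} + 24269\right) + o{\left(-81,-58 \right)} = \left(\sqrt{9 + 134^{4}} + 24269\right) - 124 = \left(\sqrt{9 + 322417936} + 24269\right) - 124 = \left(\sqrt{322417945} + 24269\right) - 124 = \left(24269 + \sqrt{322417945}\right) - 124 = 24145 + \sqrt{322417945}$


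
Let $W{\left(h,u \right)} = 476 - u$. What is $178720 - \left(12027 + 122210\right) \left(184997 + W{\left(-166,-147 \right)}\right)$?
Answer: $-24916893220$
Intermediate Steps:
$178720 - \left(12027 + 122210\right) \left(184997 + W{\left(-166,-147 \right)}\right) = 178720 - \left(12027 + 122210\right) \left(184997 + \left(476 - -147\right)\right) = 178720 - 134237 \left(184997 + \left(476 + 147\right)\right) = 178720 - 134237 \left(184997 + 623\right) = 178720 - 134237 \cdot 185620 = 178720 - 24917071940 = -24916893220$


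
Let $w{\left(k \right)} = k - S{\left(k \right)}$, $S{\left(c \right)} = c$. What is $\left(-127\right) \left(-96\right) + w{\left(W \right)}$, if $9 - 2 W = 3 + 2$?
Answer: $12192$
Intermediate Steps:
$W = 2$ ($W = \frac{9}{2} - \frac{3 + 2}{2} = \frac{9}{2} - \frac{5}{2} = 2$)
$w{\left(k \right)} = 0$ ($w{\left(k \right)} = k - k = 0$)
$\left(-127\right) \left(-96\right) + w{\left(W \right)} = \left(-127\right) \left(-96\right) + 0 = 12192 + 0 = 12192$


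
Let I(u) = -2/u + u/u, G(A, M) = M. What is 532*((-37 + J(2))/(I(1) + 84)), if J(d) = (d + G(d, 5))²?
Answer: 6384/83 ≈ 76.916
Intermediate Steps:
I(u) = 1 - 2/u (I(u) = -2/u + 1 = 1 - 2/u)
J(d) = (5 + d)² (J(d) = (d + 5)² = (5 + d)²)
532*((-37 + J(2))/(I(1) + 84)) = 532*((-37 + (5 + 2)²)/((-2 + 1)/1 + 84)) = 532*((-37 + 7²)/(1*(-1) + 84)) = 532*((-37 + 49)/(-1 + 84)) = 532*(12/83) = 6384/83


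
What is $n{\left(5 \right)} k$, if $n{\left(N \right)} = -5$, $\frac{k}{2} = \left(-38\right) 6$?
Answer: $2280$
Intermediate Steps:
$k = -456$ ($k = 2 \left(\left(-38\right) 6\right) = 2 \left(-228\right) = -456$)
$n{\left(5 \right)} k = \left(-5\right) \left(-456\right) = 2280$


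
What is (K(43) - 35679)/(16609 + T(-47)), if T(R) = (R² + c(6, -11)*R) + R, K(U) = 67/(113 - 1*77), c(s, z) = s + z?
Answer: -1284377/684216 ≈ -1.8772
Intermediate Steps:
K(U) = 67/36 (K(U) = 67/(113 - 77) = 67/36)
T(R) = R² - 4*R (T(R) = (R² + (6 - 11)*R) + R = (R² - 5*R) + R = R² - 4*R)
(K(43) - 35679)/(16609 + T(-47)) = (67/36 - 35679)/(16609 - 47*(-4 - 47)) = -1284377/(36*(16609 - 47*(-51))) = -1284377/(36*(16609 + 2397)) = -1284377/36/19006 = -1284377/36*1/19006 = -1284377/684216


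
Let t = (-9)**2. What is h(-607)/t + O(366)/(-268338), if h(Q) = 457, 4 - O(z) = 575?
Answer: 40892239/7245126 ≈ 5.6441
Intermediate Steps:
t = 81
O(z) = -571 (O(z) = 4 - 1*575 = 4 - 575 = -571)
h(-607)/t + O(366)/(-268338) = 457/81 - 571/(-268338) = 457*(1/81) - 571*(-1/268338) = 457/81 + 571/268338 = 40892239/7245126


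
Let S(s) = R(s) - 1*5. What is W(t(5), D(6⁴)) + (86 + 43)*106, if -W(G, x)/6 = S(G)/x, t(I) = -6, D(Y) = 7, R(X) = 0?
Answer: 95748/7 ≈ 13678.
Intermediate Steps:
S(s) = -5 (S(s) = 0 - 1*5 = 0 - 5 = -5)
W(G, x) = 30/x (W(G, x) = -(-30)/x = 30/x)
W(t(5), D(6⁴)) + (86 + 43)*106 = 30/7 + (86 + 43)*106 = 30*(⅐) + 129*106 = 30/7 + 13674 = 95748/7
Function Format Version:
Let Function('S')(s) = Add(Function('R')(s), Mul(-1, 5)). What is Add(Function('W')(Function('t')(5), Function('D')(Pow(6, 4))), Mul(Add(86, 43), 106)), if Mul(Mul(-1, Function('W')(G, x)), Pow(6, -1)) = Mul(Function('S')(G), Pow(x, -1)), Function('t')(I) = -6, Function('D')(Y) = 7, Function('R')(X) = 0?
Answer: Rational(95748, 7) ≈ 13678.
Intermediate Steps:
Function('S')(s) = -5 (Function('S')(s) = Add(0, Mul(-1, 5)) = Add(0, -5) = -5)
Function('W')(G, x) = Mul(30, Pow(x, -1)) (Function('W')(G, x) = Mul(-6, Mul(-5, Pow(x, -1))) = Mul(30, Pow(x, -1)))
Add(Function('W')(Function('t')(5), Function('D')(Pow(6, 4))), Mul(Add(86, 43), 106)) = Add(Mul(30, Pow(7, -1)), Mul(Add(86, 43), 106)) = Add(Mul(30, Rational(1, 7)), Mul(129, 106)) = Add(Rational(30, 7), 13674) = Rational(95748, 7)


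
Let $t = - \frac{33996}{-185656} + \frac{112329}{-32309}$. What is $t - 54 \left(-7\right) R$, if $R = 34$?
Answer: $\frac{19267790684937}{1499589926} \approx 12849.0$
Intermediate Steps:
$t = - \frac{4939044015}{1499589926}$ ($t = \left(-33996\right) \left(- \frac{1}{185656}\right) + 112329 \left(- \frac{1}{32309}\right) = \frac{8499}{46414} - \frac{112329}{32309} = - \frac{4939044015}{1499589926} \approx -3.2936$)
$t - 54 \left(-7\right) R = - \frac{4939044015}{1499589926} - 54 \left(-7\right) 34 = - \frac{4939044015}{1499589926} - \left(-378\right) 34 = - \frac{4939044015}{1499589926} - -12852 = - \frac{4939044015}{1499589926} + 12852 = \frac{19267790684937}{1499589926}$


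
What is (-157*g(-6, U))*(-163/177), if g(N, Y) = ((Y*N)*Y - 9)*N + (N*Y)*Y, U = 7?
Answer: 13000228/59 ≈ 2.2034e+5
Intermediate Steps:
g(N, Y) = N*Y² + N*(-9 + N*Y²) (g(N, Y) = ((N*Y)*Y - 9)*N + N*Y² = (N*Y² - 9)*N + N*Y² = (-9 + N*Y²)*N + N*Y² = N*(-9 + N*Y²) + N*Y² = N*Y² + N*(-9 + N*Y²))
(-157*g(-6, U))*(-163/177) = (-(-942)*(-9 + 7² - 6*7²))*(-163/177) = (-(-942)*(-9 + 49 - 6*49))*(-163*1/177) = -(-942)*(-9 + 49 - 294)*(-163/177) = -(-942)*(-254)*(-163/177) = -157*1524*(-163/177) = -239268*(-163/177) = 13000228/59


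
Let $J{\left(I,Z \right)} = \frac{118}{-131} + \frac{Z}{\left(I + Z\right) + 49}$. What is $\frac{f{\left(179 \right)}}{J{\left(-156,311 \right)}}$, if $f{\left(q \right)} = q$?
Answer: $\frac{4783596}{16669} \approx 286.98$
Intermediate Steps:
$J{\left(I,Z \right)} = - \frac{118}{131} + \frac{Z}{49 + I + Z}$ ($J{\left(I,Z \right)} = 118 \left(- \frac{1}{131}\right) + \frac{Z}{49 + I + Z} = - \frac{118}{131} + \frac{Z}{49 + I + Z}$)
$\frac{f{\left(179 \right)}}{J{\left(-156,311 \right)}} = \frac{179}{\frac{1}{131} \frac{1}{49 - 156 + 311} \left(-5782 - -18408 + 13 \cdot 311\right)} = \frac{179}{\frac{1}{131} \cdot \frac{1}{204} \left(-5782 + 18408 + 4043\right)} = \frac{179}{\frac{1}{131} \cdot \frac{1}{204} \cdot 16669} = \frac{179}{\frac{16669}{26724}} = 179 \cdot \frac{26724}{16669} = \frac{4783596}{16669}$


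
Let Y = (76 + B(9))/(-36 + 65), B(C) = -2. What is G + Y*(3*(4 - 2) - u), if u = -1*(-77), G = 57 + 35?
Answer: -2586/29 ≈ -89.172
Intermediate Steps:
G = 92
u = 77
Y = 74/29 (Y = (76 - 2)/(-36 + 65) = 74/29 ≈ 2.5517)
G + Y*(3*(4 - 2) - u) = 92 + 74*(3*(4 - 2) - 1*77)/29 = 92 + 74*(3*2 - 77)/29 = 92 + 74*(6 - 77)/29 = 92 + (74/29)*(-71) = 92 - 5254/29 = -2586/29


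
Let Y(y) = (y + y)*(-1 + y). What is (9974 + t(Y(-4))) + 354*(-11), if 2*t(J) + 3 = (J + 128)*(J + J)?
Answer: 25597/2 ≈ 12799.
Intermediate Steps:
Y(y) = 2*y*(-1 + y) (Y(y) = (2*y)*(-1 + y) = 2*y*(-1 + y))
t(J) = -3/2 + J*(128 + J) (t(J) = -3/2 + ((J + 128)*(J + J))/2 = -3/2 + ((128 + J)*(2*J))/2 = -3/2 + (2*J*(128 + J))/2 = -3/2 + J*(128 + J))
(9974 + t(Y(-4))) + 354*(-11) = (9974 + (-3/2 + (2*(-4)*(-1 - 4))² + 128*(2*(-4)*(-1 - 4)))) + 354*(-11) = (9974 + (-3/2 + (2*(-4)*(-5))² + 128*(2*(-4)*(-5)))) - 3894 = (9974 + (-3/2 + 40² + 128*40)) - 3894 = (9974 + (-3/2 + 1600 + 5120)) - 3894 = (9974 + 13437/2) - 3894 = 33385/2 - 3894 = 25597/2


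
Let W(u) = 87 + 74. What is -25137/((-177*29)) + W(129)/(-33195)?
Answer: 277865434/56796645 ≈ 4.8923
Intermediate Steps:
W(u) = 161
-25137/((-177*29)) + W(129)/(-33195) = -25137/((-177*29)) + 161/(-33195) = -25137/(-5133) + 161*(-1/33195) = -25137*(-1/5133) - 161/33195 = 8379/1711 - 161/33195 = 277865434/56796645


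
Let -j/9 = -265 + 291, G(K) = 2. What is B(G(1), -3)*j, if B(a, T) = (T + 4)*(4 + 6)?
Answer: -2340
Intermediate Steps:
B(a, T) = 40 + 10*T (B(a, T) = (4 + T)*10 = 40 + 10*T)
j = -234 (j = -9*(-265 + 291) = -9*26 = -234)
B(G(1), -3)*j = (40 + 10*(-3))*(-234) = (40 - 30)*(-234) = 10*(-234) = -2340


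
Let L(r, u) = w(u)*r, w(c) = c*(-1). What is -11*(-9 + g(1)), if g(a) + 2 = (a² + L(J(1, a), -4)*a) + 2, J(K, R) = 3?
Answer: -44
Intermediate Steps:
w(c) = -c
L(r, u) = -r*u (L(r, u) = (-u)*r = -r*u)
g(a) = a² + 12*a (g(a) = -2 + ((a² + (-1*3*(-4))*a) + 2) = -2 + ((a² + 12*a) + 2) = -2 + (2 + a² + 12*a) = a² + 12*a)
-11*(-9 + g(1)) = -11*(-9 + 1*(12 + 1)) = -11*(-9 + 1*13) = -11*(-9 + 13) = -11*4 = -44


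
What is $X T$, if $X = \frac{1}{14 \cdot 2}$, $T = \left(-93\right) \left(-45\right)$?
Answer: $\frac{4185}{28} \approx 149.46$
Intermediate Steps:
$T = 4185$
$X = \frac{1}{28} \approx 0.035714$
$X T = \frac{1}{28} \cdot 4185 = \frac{4185}{28}$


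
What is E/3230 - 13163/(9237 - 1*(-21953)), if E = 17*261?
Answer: 281981/296305 ≈ 0.95166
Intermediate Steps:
E = 4437
E/3230 - 13163/(9237 - 1*(-21953)) = 4437/3230 - 13163/(9237 - 1*(-21953)) = 4437*(1/3230) - 13163/(9237 + 21953) = 261/190 - 13163/31190 = 281981/296305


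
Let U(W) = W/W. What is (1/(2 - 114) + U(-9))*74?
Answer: 4107/56 ≈ 73.339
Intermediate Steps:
U(W) = 1
(1/(2 - 114) + U(-9))*74 = (1/(2 - 114) + 1)*74 = (1/(-112) + 1)*74 = (-1/112 + 1)*74 = (111/112)*74 = 4107/56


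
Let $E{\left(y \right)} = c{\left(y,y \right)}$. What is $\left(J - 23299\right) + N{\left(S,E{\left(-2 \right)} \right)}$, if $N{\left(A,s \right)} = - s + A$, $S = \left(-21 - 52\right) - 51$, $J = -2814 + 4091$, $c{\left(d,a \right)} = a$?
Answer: $-22144$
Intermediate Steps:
$E{\left(y \right)} = y$
$J = 1277$
$S = -124$ ($S = -73 - 51 = -124$)
$N{\left(A,s \right)} = A - s$
$\left(J - 23299\right) + N{\left(S,E{\left(-2 \right)} \right)} = \left(1277 - 23299\right) - 122 = -22022 + \left(-124 + 2\right) = -22022 - 122 = -22144$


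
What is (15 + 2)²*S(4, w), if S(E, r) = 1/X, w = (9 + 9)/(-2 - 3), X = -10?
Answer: -289/10 ≈ -28.900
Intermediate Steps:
w = -18/5 (w = 18/(-5) = 18*(-⅕) = -18/5 ≈ -3.6000)
S(E, r) = -⅒ (S(E, r) = 1/(-10) = -⅒)
(15 + 2)²*S(4, w) = (15 + 2)²*(-⅒) = 17²*(-⅒) = 289*(-⅒) = -289/10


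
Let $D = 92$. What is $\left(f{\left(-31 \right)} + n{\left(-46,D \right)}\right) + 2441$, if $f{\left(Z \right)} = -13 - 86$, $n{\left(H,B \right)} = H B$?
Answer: $-1890$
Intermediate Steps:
$n{\left(H,B \right)} = B H$
$f{\left(Z \right)} = -99$ ($f{\left(Z \right)} = -13 - 86 = -99$)
$\left(f{\left(-31 \right)} + n{\left(-46,D \right)}\right) + 2441 = \left(-99 + 92 \left(-46\right)\right) + 2441 = \left(-99 - 4232\right) + 2441 = -4331 + 2441 = -1890$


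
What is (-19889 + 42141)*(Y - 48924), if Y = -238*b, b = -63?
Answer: -755010360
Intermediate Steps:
Y = 14994 (Y = -238*(-63) = 14994)
(-19889 + 42141)*(Y - 48924) = (-19889 + 42141)*(14994 - 48924) = 22252*(-33930) = -755010360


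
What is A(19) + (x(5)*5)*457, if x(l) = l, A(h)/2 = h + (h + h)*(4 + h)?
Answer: 13211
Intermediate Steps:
A(h) = 2*h + 4*h*(4 + h) (A(h) = 2*(h + (h + h)*(4 + h)) = 2*(h + (2*h)*(4 + h)) = 2*(h + 2*h*(4 + h)) = 2*h + 4*h*(4 + h))
A(19) + (x(5)*5)*457 = 2*19*(9 + 2*19) + (5*5)*457 = 2*19*(9 + 38) + 25*457 = 2*19*47 + 11425 = 1786 + 11425 = 13211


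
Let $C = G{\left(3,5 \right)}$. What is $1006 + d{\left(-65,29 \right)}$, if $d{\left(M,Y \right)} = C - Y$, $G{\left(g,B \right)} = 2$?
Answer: $979$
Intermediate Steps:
$C = 2$
$d{\left(M,Y \right)} = 2 - Y$
$1006 + d{\left(-65,29 \right)} = 1006 + \left(2 - 29\right) = 1006 - 27 = 979$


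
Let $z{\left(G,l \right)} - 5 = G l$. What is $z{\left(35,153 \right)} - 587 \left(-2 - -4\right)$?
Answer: $4186$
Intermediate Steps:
$z{\left(G,l \right)} = 5 + G l$
$z{\left(35,153 \right)} - 587 \left(-2 - -4\right) = \left(5 + 35 \cdot 153\right) - 587 \left(-2 - -4\right) = \left(5 + 5355\right) - 587 \left(-2 + 4\right) = 5360 - 1174 = 4186$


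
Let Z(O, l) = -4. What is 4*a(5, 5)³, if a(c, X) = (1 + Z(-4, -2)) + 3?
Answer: 0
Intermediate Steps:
a(c, X) = 0 (a(c, X) = (1 - 4) + 3 = -3 + 3 = 0)
4*a(5, 5)³ = 4*0³ = 4*0 = 0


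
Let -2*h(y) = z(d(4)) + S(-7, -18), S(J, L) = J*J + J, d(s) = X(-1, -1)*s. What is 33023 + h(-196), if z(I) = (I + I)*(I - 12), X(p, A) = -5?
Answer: 32362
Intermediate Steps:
d(s) = -5*s
z(I) = 2*I*(-12 + I) (z(I) = (2*I)*(-12 + I) = 2*I*(-12 + I))
S(J, L) = J + J² (S(J, L) = J² + J = J + J²)
h(y) = -661 (h(y) = -(2*(-5*4)*(-12 - 5*4) - 7*(1 - 7))/2 = -(2*(-20)*(-12 - 20) - 7*(-6))/2 = -(2*(-20)*(-32) + 42)/2 = -(1280 + 42)/2 = -½*1322 = -661)
33023 + h(-196) = 33023 - 661 = 32362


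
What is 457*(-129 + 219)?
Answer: 41130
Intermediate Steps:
457*(-129 + 219) = 457*90 = 41130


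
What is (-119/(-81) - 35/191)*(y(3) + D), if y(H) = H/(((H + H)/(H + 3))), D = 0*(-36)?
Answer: 19894/5157 ≈ 3.8577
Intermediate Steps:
D = 0
y(H) = 3/2 + H/2 (y(H) = H/(((2*H)/(3 + H))) = H/((2*H/(3 + H))) = H*((3 + H)/(2*H)) = 3/2 + H/2)
(-119/(-81) - 35/191)*(y(3) + D) = (-119/(-81) - 35/191)*((3/2 + (1/2)*3) + 0) = (-119*(-1/81) - 35*1/191)*((3/2 + 3/2) + 0) = (119/81 - 35/191)*(3 + 0) = (19894/15471)*3 = 19894/5157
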